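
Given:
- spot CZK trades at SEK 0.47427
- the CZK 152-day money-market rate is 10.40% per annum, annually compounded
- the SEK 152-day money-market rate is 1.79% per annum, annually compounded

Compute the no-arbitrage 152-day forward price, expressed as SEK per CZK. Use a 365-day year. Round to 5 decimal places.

T = 152/365 years.
SEK accumulates by (1 + 0.0179)^(152/365) = 1.0074157.
CZK growth factor: (1 + 0.1040)^(152/365) = 1.042063.
Forward (SEK per CZK) = 0.47427 × 1.0074157 / 1.042063 = 0.4585011.

0.45850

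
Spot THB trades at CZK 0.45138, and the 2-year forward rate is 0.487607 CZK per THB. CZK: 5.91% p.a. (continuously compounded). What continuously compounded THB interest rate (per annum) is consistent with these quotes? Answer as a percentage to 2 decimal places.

2.05%

T = 2 years.
CIP gives F = S · g_CZK/g_THB, so g_CZK/g_THB = 0.487607/0.45138 = 1.0802583.
The CZK side grows by e^(0.0591×2) = 1.1254692.
Hence g_THB = 1.0418519.
r = ln(1.0418519)/2 = 0.020500 → 2.05%.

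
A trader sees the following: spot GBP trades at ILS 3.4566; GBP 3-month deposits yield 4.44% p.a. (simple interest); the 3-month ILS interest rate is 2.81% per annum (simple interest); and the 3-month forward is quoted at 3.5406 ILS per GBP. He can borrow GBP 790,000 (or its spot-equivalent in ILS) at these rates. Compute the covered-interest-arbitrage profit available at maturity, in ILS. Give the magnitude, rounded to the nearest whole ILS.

ILS 78,224

T = 3/12 years.
Invest the GBP and cover forward: 790,000 × 1.011100 × 3.5406 = ILS 2,828,121.52.
Convert at spot and invest in ILS: 790,000 × 3.4566 × 1.007025 = ILS 2,749,897.27.
The quoted forward overvalues GBP, so borrow ILS, buy GBP at spot, deposit the GBP at 4.44%, and sell the proceeds forward at 3.5406.
Arbitrage profit = |2,828,121.52 − 2,749,897.27| = ILS 78,224.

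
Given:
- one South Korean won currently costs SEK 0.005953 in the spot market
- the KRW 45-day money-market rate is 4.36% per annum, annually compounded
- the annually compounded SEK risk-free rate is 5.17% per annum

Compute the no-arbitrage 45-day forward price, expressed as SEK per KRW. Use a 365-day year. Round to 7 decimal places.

0.0059587

T = 45/365 years.
Growth of 1 SEK over T: (1 + 0.0517)^(45/365) = 1.006234.
KRW growth factor: (1 + 0.0436)^(45/365) = 1.0052753.
Forward (SEK per KRW) = 0.005953 × 1.006234 / 1.0052753 = 0.005958677.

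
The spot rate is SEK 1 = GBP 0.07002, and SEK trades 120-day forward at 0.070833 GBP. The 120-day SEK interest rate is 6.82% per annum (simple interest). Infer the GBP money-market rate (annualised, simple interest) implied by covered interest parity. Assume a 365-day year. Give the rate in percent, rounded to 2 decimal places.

T = 120/365 years.
By CIP, F/S equals the GBP-to-SEK growth ratio: 0.070833/0.07002 = 1.0116110.
The SEK side grows by 1 + 0.0682×120/365 = 1.0224219.
Hence g_GBP = 1.0342932.
(1.0342932 − 1)/T = 0.104308, i.e. 10.43%.

10.43%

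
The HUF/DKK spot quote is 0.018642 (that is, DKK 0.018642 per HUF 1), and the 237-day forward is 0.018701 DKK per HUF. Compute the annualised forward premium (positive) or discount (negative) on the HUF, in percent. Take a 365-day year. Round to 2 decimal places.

+0.49%

T = 237/365 years.
HUF trades forward at +0.31649% vs spot over the period.
Per annum: 0.0031649 / (237/365) = 0.004874 = 0.49%.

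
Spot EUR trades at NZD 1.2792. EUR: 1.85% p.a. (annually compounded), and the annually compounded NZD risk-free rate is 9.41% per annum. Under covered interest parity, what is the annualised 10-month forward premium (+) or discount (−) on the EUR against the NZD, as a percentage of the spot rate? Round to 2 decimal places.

+7.38%

T = 10/12 years.
CIP forward (NZD per EUR) = 1.2792 × 1.0778232/1.0153931 = 1.3578499.
Annualised premium = (F − S)/S × (1/T) = (1.3578499 − 1.2792)/1.2792 ÷ (10/12) = 7.38%.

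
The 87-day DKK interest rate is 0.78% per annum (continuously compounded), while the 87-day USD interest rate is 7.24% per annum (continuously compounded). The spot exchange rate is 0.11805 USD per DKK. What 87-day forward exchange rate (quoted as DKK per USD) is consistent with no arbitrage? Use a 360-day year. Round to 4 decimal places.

8.3398

T = 87/360 years.
USD growth factor: e^(0.0724×87/360) = 1.0176506.
Growth of 1 DKK over T: e^(0.0078×87/360) = 1.0018868.
So F = 0.11805 × 1.0176506 / 1.0018868 = 0.1199074 (USD/DKK).
Quoted the other way: 1/0.1199074 = 8.3398 DKK per USD.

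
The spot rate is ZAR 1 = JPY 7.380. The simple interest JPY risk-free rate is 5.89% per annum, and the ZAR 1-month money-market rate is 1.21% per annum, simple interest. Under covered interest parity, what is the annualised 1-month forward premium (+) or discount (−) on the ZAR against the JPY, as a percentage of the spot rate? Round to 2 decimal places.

+4.68%

T = 1/12 years.
F = S · g_JPY/g_ZAR = 7.38 × 1.0049083/1.0010083 = 7.408753.
(F − S)/S ÷ T = (7.408753 − 7.38)/7.38/(1/12) = 0.046753 → 4.68%.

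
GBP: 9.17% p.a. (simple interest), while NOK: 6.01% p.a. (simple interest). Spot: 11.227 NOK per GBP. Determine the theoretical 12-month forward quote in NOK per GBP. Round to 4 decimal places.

T = 1 year.
NOK growth factor: 1 + 0.0601×1 = 1.060100.
GBP accumulates by 1 + 0.0917×1 = 1.091700.
CIP: F = S · (grow NOK)/(grow GBP) = 11.227 × 1.060100/1.091700 = 10.902027 NOK per GBP.

10.9020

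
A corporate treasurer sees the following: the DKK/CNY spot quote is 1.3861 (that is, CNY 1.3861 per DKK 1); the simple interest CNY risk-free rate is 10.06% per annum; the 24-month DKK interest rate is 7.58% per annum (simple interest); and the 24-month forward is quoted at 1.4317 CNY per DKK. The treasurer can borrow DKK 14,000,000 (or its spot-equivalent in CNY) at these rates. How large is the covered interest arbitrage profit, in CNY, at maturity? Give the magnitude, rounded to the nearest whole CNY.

CNY 227,326

T = 2 years.
Invest the DKK and cover forward: 14,000,000 × 1.151600 × 1.4317 = CNY 23,082,440.08.
Convert at spot and invest in CNY: 14,000,000 × 1.3861 × 1.201200 = CNY 23,309,766.48.
The quoted forward undervalues DKK, so borrow DKK, convert to CNY at spot, deposit the CNY at 10.06%, and buy DKK forward at 1.4317 to cover the loan.
The gap between the two covered legs is CNY 227,326.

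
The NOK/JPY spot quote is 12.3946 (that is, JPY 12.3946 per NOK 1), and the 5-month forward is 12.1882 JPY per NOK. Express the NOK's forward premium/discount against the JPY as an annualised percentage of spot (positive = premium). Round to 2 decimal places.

-4.00%

T = 5/12 years.
Period premium: (12.1882 − 12.3946)/12.3946 = -0.0166524.
Annualise by dividing by T: -0.0166524 / (5/12) = -0.039966 → -4.00%.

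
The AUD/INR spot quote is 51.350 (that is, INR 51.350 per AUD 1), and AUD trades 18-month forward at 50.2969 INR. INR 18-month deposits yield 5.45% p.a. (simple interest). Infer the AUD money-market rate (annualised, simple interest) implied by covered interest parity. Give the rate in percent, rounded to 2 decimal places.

6.96%

T = 18/12 years.
CIP gives F = S · g_INR/g_AUD, so g_INR/g_AUD = 50.2969/51.35 = 0.9794917.
The INR side grows by 1 + 0.0545×18/12 = 1.081750.
Hence g_AUD = 1.1043994.
(1.1043994 − 1)/T = 0.069600, i.e. 6.96%.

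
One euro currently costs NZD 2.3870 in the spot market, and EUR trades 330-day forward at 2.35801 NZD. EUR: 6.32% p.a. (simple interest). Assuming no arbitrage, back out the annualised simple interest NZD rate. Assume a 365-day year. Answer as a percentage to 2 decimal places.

T = 330/365 years.
F/S = 2.35801/2.387 = 0.9878550 = (growth of NZD) / (growth of EUR).
The EUR side grows by 1 + 0.0632×330/365 = 1.0571397.
That pins the NZD growth at 1.0443007.
(1.0443007 − 1)/T = 0.048999, i.e. 4.90%.

4.90%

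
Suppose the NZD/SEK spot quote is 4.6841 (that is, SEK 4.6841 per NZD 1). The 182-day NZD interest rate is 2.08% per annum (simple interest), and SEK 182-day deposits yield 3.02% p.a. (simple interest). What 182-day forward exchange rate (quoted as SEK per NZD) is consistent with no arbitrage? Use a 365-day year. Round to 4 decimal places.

4.7058

T = 182/365 years.
Growth of 1 SEK over T: 1 + 0.0302×182/365 = 1.0150586.
NZD growth factor: 1 + 0.0208×182/365 = 1.0103715.
CIP: F = S · (grow SEK)/(grow NZD) = 4.6841 × 1.0150586/1.0103715 = 4.705829 SEK per NZD.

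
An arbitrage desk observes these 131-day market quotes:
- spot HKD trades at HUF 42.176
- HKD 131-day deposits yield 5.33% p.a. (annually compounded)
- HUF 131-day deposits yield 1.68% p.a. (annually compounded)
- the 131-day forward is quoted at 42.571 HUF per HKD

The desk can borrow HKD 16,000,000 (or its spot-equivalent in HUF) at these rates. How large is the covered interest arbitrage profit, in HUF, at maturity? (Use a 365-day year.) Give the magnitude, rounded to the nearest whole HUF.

T = 131/365 years.
Route A — deposit HKD, sell forward: 16,000,000 × 1.01881196262 × 42.571 = HUF 693,949,504.97.
Route B — convert at spot, deposit HUF: 16,000,000 × 42.176 × 1.0059974136 = HUF 678,863,150.66.
The quoted forward overvalues HKD, so borrow HUF, buy HKD at spot, deposit the HKD at 5.33%, and sell the proceeds forward at 42.571.
Arbitrage profit = |693,949,504.97 − 678,863,150.66| = HUF 15,086,354.

HUF 15,086,354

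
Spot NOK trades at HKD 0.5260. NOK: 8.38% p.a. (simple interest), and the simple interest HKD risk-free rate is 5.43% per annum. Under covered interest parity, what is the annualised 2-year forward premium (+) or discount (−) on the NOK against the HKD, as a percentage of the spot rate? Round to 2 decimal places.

-2.53%

T = 2 years.
CIP forward (HKD per NOK) = 0.526 × 1.108600/1.167600 = 0.4994207.
Annualised premium = (F − S)/S × (1/T) = (0.4994207 − 0.526)/0.526 ÷ 2 = -2.53%.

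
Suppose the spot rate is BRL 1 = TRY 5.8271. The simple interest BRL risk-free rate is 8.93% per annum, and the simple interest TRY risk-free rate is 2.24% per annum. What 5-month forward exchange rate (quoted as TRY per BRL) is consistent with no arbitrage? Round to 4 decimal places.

T = 5/12 years.
Growth of 1 TRY over T: 1 + 0.0224×5/12 = 1.0093333.
Growth of 1 BRL over T: 1 + 0.0893×5/12 = 1.0372083.
So F = 5.8271 × 1.0093333 / 1.0372083 = 5.670497 (TRY/BRL).

5.6705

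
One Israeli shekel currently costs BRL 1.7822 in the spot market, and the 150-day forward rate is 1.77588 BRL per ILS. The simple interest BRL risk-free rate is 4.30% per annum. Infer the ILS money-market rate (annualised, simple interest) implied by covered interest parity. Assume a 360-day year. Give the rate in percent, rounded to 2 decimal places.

5.17%

T = 150/360 years.
CIP gives F = S · g_BRL/g_ILS, so g_BRL/g_ILS = 1.77588/1.7822 = 0.9964538.
BRL growth factor: 1 + 0.0430×150/360 = 1.0179167.
So the ILS growth factor = 1.0215393.
(1.0215393 − 1)/T = 0.051694, i.e. 5.17%.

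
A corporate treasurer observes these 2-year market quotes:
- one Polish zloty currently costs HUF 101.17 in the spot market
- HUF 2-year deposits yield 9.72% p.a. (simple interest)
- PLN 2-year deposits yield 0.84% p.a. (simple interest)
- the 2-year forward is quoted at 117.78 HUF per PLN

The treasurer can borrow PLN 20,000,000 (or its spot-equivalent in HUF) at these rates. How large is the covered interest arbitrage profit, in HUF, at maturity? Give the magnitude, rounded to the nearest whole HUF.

HUF 21,574,880

T = 2 years.
Route A — deposit PLN, sell forward: 20,000,000 × 1.016800 × 117.78 = HUF 2,395,174,080.00.
Route B — convert at spot, deposit HUF: 20,000,000 × 101.17 × 1.194400 = HUF 2,416,748,960.00.
The quoted forward undervalues PLN, so borrow PLN, convert to HUF at spot, deposit the HUF at 9.72%, and buy PLN forward at 117.78 to cover the loan.
Arbitrage profit = |2,395,174,080.00 − 2,416,748,960.00| = HUF 21,574,880.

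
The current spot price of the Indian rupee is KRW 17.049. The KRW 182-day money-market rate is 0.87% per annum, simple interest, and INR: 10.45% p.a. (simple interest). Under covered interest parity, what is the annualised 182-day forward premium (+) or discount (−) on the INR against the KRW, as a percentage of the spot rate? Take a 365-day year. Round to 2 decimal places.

T = 182/365 years.
CIP forward (KRW per INR) = 17.049 × 1.0043381/1.0521068 = 16.274926.
(F − S)/S ÷ T = (16.274926 − 17.049)/17.049/(182/365) = -0.091055 → -9.11%.

-9.11%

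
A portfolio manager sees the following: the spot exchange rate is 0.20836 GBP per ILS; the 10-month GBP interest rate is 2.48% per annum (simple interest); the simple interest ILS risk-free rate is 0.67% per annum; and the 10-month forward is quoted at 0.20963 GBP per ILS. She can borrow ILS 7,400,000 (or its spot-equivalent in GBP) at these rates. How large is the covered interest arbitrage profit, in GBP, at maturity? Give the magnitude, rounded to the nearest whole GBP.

T = 10/12 years.
Route A — deposit ILS, sell forward: 7,400,000 × 1.005583333 × 0.20963 = GBP 1,559,923.21.
Route B — convert at spot, deposit GBP: 7,400,000 × 0.20836 × 1.020666667 = GBP 1,573,729.19.
The quoted forward undervalues ILS, so borrow ILS, convert to GBP at spot, deposit the GBP at 2.48%, and buy ILS forward at 0.20963 to cover the loan.
Profit = 1,573,729.19 − 1,559,923.21 = GBP 13,806.

GBP 13,806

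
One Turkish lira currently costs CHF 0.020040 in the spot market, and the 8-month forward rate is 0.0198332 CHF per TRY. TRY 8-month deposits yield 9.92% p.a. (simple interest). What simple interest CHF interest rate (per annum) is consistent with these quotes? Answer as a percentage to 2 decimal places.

8.27%

T = 8/12 years.
CIP gives F = S · g_CHF/g_TRY, so g_CHF/g_TRY = 0.0198332/0.02004 = 0.9896806.
TRY growth factor: 1 + 0.0992×8/12 = 1.0661333.
So the CHF growth factor = 1.0551314.
r = (1.0551314 − 1)/(8/12) = 0.082697 → 8.27%.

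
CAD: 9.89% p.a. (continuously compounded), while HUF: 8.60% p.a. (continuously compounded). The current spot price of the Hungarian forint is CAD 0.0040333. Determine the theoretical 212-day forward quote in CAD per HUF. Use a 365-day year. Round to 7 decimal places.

T = 212/365 years.
Growth of 1 CAD over T: e^(0.0989×212/365) = 1.0591252.
Growth of 1 HUF over T: e^(0.0860×212/365) = 1.0512193.
Forward (CAD per HUF) = 0.0040333 × 1.0591252 / 1.0512193 = 0.004063633.

0.0040636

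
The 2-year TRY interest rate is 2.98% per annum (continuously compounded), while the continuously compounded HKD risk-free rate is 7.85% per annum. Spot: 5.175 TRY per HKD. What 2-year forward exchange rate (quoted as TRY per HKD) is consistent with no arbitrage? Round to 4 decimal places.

4.6947

T = 2 years.
TRY growth factor: e^(0.0298×2) = 1.0614119.
HKD accumulates by e^(0.0785×2) = 1.1699956.
So F = 5.175 × 1.0614119 / 1.1699956 = 4.694724 (TRY/HKD).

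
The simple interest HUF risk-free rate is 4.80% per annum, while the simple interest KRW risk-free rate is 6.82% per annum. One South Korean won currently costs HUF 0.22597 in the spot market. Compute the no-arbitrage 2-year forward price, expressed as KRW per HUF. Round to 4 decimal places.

T = 2 years.
HUF growth factor: 1 + 0.0480×2 = 1.096000.
KRW growth factor: 1 + 0.0682×2 = 1.136400.
CIP: F = S · (grow HUF)/(grow KRW) = 0.22597 × 1.096000/1.136400 = 0.2179366 HUF per KRW.
Quoted the other way: 1/0.2179366 = 4.5885 KRW per HUF.

4.5885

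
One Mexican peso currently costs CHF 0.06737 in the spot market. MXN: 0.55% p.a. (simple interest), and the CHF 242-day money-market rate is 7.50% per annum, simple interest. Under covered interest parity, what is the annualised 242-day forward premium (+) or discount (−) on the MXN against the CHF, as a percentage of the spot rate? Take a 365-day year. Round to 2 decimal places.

+6.92%

T = 242/365 years.
F = S · g_CHF/g_MXN = 0.06737 × 1.049726/1.0036466 = 0.07046309.
(F − S)/S ÷ T = (0.07046309 − 0.06737)/0.06737/(242/365) = 0.069247 → 6.92%.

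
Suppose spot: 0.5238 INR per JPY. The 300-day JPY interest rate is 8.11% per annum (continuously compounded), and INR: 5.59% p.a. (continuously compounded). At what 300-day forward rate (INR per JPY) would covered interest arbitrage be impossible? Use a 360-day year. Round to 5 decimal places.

0.51291

T = 300/360 years.
INR accumulates by e^(0.0559×300/360) = 1.0476854.
Growth of 1 JPY over T: e^(0.0811×300/360) = 1.0699194.
So F = 0.5238 × 1.0476854 / 1.0699194 = 0.5129149 (INR/JPY).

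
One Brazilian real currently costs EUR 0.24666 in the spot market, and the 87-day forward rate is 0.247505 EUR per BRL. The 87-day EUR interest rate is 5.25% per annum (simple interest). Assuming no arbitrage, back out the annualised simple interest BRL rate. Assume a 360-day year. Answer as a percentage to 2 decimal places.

T = 87/360 years.
F/S = 0.247505/0.24666 = 1.0034258 = (growth of EUR) / (growth of BRL).
The EUR side grows by 1 + 0.0525×87/360 = 1.0126875.
So the BRL growth factor = 1.0092301.
(1.0092301 − 1)/T = 0.038194, i.e. 3.82%.

3.82%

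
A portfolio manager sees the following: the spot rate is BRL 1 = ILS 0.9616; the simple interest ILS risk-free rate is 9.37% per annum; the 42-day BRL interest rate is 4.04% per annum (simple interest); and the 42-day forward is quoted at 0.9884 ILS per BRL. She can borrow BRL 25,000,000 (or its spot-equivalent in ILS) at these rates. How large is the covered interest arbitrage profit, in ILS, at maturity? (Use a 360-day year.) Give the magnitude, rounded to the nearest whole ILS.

ILS 523,669

T = 42/360 years.
Invest the BRL and cover forward: 25,000,000 × 1.0047133333 × 0.9884 = ILS 24,826,466.47.
Convert at spot and invest in ILS: 25,000,000 × 0.9616 × 1.0109316667 = ILS 24,302,797.27.
The quoted forward overvalues BRL, so borrow ILS, buy BRL at spot, deposit the BRL at 4.04%, and sell the proceeds forward at 0.9884.
Profit = 24,826,466.47 − 24,302,797.27 = ILS 523,669.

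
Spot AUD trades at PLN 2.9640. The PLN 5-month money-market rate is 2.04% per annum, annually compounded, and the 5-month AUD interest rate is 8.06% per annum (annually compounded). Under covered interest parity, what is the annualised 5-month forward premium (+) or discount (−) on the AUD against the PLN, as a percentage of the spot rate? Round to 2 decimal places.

T = 5/12 years.
No-arbitrage forward: 2.964 × 1.008450 / 1.0328258 = 2.8940464 PLN/AUD.
(F − S)/S ÷ T = (2.8940464 − 2.964)/2.964/(5/12) = -0.056643 → -5.66%.

-5.66%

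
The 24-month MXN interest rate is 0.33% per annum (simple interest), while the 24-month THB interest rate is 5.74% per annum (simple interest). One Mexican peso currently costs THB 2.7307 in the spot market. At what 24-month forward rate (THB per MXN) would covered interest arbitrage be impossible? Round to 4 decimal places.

3.0242

T = 2 years.
THB growth factor: 1 + 0.0574×2 = 1.114800.
Growth of 1 MXN over T: 1 + 0.0033×2 = 1.006600.
So F = 2.7307 × 1.114800 / 1.006600 = 3.024224 (THB/MXN).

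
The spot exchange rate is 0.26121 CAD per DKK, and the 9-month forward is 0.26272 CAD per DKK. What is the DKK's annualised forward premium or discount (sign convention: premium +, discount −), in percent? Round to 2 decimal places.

T = 9/12 years.
DKK trades forward at +0.57808% vs spot over the period.
Annualise by dividing by T: 0.0057808 / (9/12) = 0.007708 → 0.77%.

+0.77%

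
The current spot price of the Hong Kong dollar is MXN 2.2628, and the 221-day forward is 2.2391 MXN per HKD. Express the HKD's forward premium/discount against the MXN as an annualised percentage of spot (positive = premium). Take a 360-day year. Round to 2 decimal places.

-1.71%

T = 221/360 years.
Period premium: (2.2391 − 2.2628)/2.2628 = -0.0104737.
Annualise by dividing by T: -0.0104737 / (221/360) = -0.017061 → -1.71%.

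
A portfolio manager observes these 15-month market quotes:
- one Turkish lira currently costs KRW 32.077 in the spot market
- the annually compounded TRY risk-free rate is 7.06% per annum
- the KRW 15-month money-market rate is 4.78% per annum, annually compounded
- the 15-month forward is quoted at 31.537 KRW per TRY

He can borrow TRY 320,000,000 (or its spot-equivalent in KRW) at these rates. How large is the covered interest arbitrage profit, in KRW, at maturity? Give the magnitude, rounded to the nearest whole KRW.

KRW 108,595,990

T = 15/12 years.
Keep in TRY, deliver into the forward: 320,000,000·1.089015469105·31.537 = KRW 10,990,169,871.73.
Swap to KRW now, deposit: 320,000,000·32.077·1.060102826965 = KRW 10,881,573,881.78.
The quoted forward overvalues TRY, so borrow KRW, buy TRY at spot, deposit the TRY at 7.06%, and sell the proceeds forward at 31.537.
The gap between the two covered legs is KRW 108,595,990.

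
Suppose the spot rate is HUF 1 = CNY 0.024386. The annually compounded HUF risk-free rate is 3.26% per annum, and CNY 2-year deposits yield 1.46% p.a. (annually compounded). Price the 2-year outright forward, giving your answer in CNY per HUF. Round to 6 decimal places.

T = 2 years.
CNY growth factor: (1 + 0.0146)^2 = 1.0294132.
HUF accumulates by (1 + 0.0326)^2 = 1.0662628.
CIP: F = S · (grow CNY)/(grow HUF) = 0.024386 × 1.0294132/1.0662628 = 0.02354323 CNY per HUF.

0.023543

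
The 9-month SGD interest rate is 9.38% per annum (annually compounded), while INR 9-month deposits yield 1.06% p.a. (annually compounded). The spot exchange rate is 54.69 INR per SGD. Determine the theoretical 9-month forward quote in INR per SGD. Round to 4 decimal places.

T = 9/12 years.
Growth of 1 INR over T: (1 + 0.0106)^(9/12) = 1.00793951.
Growth of 1 SGD over T: (1 + 0.0938)^(9/12) = 1.06955578.
Forward (INR per SGD) = 54.69 × 1.00793951 / 1.06955578 = 51.539352.

51.5394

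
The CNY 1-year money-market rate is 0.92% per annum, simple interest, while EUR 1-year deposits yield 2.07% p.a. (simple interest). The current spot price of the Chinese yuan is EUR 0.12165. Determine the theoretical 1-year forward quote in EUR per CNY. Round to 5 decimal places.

T = 1 year.
Growth of 1 EUR over T: 1 + 0.0207×1 = 1.020700.
CNY growth factor: 1 + 0.0092×1 = 1.009200.
Forward (EUR per CNY) = 0.12165 × 1.020700 / 1.009200 = 0.1230362.

0.12304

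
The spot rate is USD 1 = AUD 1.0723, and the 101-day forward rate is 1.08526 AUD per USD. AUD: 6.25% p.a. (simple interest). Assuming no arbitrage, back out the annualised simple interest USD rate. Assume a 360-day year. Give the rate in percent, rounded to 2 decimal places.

1.92%

T = 101/360 years.
F/S = 1.08526/1.0723 = 1.0120862 = (growth of AUD) / (growth of USD).
AUD growth factor: 1 + 0.0625×101/360 = 1.0175347.
So the USD growth factor = 1.0053834.
r = (1.0053834 − 1)/(101/360) = 0.019188 → 1.92%.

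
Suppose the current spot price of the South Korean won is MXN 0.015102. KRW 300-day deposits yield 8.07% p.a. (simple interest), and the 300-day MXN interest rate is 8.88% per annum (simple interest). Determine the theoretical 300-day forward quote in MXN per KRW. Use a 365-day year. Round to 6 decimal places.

0.015196

T = 300/365 years.
MXN accumulates by 1 + 0.0888×300/365 = 1.0729863.
Growth of 1 KRW over T: 1 + 0.0807×300/365 = 1.0663288.
So F = 0.015102 × 1.0729863 / 1.0663288 = 0.01519629 (MXN/KRW).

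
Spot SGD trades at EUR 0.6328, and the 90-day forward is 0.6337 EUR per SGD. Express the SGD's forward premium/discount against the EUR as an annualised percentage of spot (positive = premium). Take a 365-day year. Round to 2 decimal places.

T = 90/365 years.
SGD trades forward at +0.14223% vs spot over the period.
×(1/T) gives 0.58% p.a.

+0.58%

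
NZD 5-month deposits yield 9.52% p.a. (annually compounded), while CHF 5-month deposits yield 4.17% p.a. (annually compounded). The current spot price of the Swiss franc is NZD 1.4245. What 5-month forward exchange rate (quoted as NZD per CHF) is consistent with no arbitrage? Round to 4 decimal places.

1.4545

T = 5/12 years.
NZD growth factor: (1 + 0.0952)^(5/12) = 1.0386174.
CHF accumulates by (1 + 0.0417)^(5/12) = 1.0171682.
CIP: F = S · (grow NZD)/(grow CHF) = 1.4245 × 1.0386174/1.0171682 = 1.454539 NZD per CHF.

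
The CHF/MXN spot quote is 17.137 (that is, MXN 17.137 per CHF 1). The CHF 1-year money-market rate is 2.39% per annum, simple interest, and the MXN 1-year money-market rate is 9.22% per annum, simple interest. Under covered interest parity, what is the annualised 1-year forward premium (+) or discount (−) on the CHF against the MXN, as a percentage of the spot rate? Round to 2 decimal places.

T = 1 year.
CIP forward (MXN per CHF) = 17.137 × 1.092200/1.023900 = 18.280136.
Annualised premium = (F − S)/S × (1/T) = (18.280136 − 17.137)/17.137 ÷ 1 = 6.67%.

+6.67%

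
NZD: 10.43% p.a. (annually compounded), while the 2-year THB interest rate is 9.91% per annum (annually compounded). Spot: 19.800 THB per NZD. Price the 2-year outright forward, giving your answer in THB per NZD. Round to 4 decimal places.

19.6140

T = 2 years.
THB growth factor: (1 + 0.0991)^2 = 1.20802081.
NZD growth factor: (1 + 0.1043)^2 = 1.21947849.
So F = 19.8 × 1.20802081 / 1.21947849 = 19.613968 (THB/NZD).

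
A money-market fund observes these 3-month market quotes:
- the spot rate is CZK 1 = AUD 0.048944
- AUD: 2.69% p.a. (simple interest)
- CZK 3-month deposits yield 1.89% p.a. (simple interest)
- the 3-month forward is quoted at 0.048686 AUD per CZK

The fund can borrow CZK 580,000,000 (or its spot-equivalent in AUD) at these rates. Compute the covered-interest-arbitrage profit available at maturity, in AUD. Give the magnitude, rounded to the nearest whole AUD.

AUD 207,122

T = 3/12 years.
Route A — deposit CZK, sell forward: 580,000,000 × 1.004725 × 0.048686 = AUD 28,371,303.98.
Route B — convert at spot, deposit AUD: 580,000,000 × 0.048944 × 1.006725 = AUD 28,578,426.07.
The quoted forward undervalues CZK, so borrow CZK, convert to AUD at spot, deposit the AUD at 2.69%, and buy CZK forward at 0.048686 to cover the loan.
Arbitrage profit = |28,371,303.98 − 28,578,426.07| = AUD 207,122.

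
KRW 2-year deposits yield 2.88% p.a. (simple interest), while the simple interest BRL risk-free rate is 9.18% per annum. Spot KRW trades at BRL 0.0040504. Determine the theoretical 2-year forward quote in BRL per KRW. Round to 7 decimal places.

T = 2 years.
BRL accumulates by 1 + 0.0918×2 = 1.183600.
Growth of 1 KRW over T: 1 + 0.0288×2 = 1.057600.
CIP: F = S · (grow BRL)/(grow KRW) = 0.0040504 × 1.183600/1.057600 = 0.004532955 BRL per KRW.

0.0045330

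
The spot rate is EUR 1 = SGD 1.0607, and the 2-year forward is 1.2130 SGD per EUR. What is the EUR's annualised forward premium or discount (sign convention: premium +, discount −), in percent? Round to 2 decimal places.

T = 2 years.
EUR trades forward at +14.35844% vs spot over the period.
×(1/T) gives 7.18% p.a.

+7.18%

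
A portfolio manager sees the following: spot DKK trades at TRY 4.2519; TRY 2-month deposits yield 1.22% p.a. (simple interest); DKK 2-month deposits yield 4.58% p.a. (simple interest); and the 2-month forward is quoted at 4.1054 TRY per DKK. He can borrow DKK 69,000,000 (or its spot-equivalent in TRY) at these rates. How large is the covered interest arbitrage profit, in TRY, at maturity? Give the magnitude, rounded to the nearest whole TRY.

TRY 8,542,727

T = 2/12 years.
Keep in DKK, deliver into the forward: 69,000,000·1.00763333333·4.1054 = TRY 285,434,914.18.
Swap to TRY now, deposit: 69,000,000·4.2519·1.00203333333 = TRY 293,977,641.57.
The quoted forward undervalues DKK, so borrow DKK, convert to TRY at spot, deposit the TRY at 1.22%, and buy DKK forward at 4.1054 to cover the loan.
Profit = 293,977,641.57 − 285,434,914.18 = TRY 8,542,727.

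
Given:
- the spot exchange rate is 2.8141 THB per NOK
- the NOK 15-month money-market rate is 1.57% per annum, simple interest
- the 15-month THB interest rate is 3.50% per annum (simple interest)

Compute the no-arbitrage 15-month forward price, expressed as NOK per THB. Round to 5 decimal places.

T = 15/12 years.
THB growth factor: 1 + 0.0350×15/12 = 1.043750.
NOK accumulates by 1 + 0.0157×15/12 = 1.019625.
Forward (THB per NOK) = 2.8141 × 1.043750 / 1.019625 = 2.880683.
Quoted the other way: 1/2.880683 = 0.34714 NOK per THB.

0.34714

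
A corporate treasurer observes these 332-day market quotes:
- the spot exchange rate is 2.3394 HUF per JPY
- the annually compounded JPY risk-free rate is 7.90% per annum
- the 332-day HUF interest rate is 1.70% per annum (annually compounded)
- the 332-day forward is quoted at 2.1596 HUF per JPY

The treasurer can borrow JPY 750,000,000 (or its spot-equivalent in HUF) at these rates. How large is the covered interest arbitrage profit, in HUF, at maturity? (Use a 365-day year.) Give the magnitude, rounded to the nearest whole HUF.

HUF 45,976,443

T = 332/365 years.
Invest the JPY and cover forward: 750,000,000 × 1.071607992764 × 2.1596 = HUF 1,735,683,465.88.
Convert at spot and invest in HUF: 750,000,000 × 2.3394 × 1.015451203259 = HUF 1,781,659,908.68.
The quoted forward undervalues JPY, so borrow JPY, convert to HUF at spot, deposit the HUF at 1.70%, and buy JPY forward at 2.1596 to cover the loan.
Profit = 1,781,659,908.68 − 1,735,683,465.88 = HUF 45,976,443.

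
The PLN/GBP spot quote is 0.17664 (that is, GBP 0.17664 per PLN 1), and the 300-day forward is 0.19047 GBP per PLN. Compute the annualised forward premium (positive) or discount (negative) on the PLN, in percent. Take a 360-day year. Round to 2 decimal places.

T = 300/360 years.
(F − S)/S = (0.19047 − 0.17664)/0.17664 = 0.0782948.
Per annum: 0.0782948 / (300/360) = 0.093954 = 9.40%.

+9.40%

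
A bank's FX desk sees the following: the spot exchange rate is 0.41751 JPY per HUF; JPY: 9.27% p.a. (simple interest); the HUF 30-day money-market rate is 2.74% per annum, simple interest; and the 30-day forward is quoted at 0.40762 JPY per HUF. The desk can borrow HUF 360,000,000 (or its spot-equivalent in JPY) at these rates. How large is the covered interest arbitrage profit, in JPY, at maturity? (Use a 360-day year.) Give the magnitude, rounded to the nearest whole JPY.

T = 30/360 years.
Invest the HUF and cover forward: 360,000,000 × 1.00228333333 × 0.40762 = JPY 147,078,263.64.
Convert at spot and invest in JPY: 360,000,000 × 0.41751 × 1.007725 = JPY 151,464,695.31.
The quoted forward undervalues HUF, so borrow HUF, convert to JPY at spot, deposit the JPY at 9.27%, and buy HUF forward at 0.40762 to cover the loan.
Profit = 151,464,695.31 − 147,078,263.64 = JPY 4,386,432.

JPY 4,386,432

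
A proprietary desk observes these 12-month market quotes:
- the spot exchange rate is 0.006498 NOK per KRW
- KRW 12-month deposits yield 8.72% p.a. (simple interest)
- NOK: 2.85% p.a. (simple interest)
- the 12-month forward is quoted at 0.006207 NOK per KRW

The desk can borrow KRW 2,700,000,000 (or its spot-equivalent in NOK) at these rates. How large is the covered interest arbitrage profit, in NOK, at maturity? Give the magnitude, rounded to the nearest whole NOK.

T = 1 year.
Invest the KRW and cover forward: 2,700,000,000 × 1.087200 × 0.006207 = NOK 18,220,276.08.
Convert at spot and invest in NOK: 2,700,000,000 × 0.006498 × 1.028500 = NOK 18,044,621.10.
The quoted forward overvalues KRW, so borrow NOK, buy KRW at spot, deposit the KRW at 8.72%, and sell the proceeds forward at 0.006207.
Profit = 18,220,276.08 − 18,044,621.10 = NOK 175,655.

NOK 175,655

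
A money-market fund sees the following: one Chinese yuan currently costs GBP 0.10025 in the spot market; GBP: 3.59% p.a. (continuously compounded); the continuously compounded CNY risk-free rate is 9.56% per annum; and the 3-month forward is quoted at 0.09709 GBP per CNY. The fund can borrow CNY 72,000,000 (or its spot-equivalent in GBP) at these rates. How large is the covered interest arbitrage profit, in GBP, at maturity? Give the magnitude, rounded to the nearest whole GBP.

GBP 123,508

T = 3/12 years.
Invest the CNY and cover forward: 72,000,000 × 1.024187894 × 0.09709 = GBP 7,159,564.99.
Convert at spot and invest in GBP: 72,000,000 × 0.10025 × 1.009015396 = GBP 7,283,073.13.
The quoted forward undervalues CNY, so borrow CNY, convert to GBP at spot, deposit the GBP at 3.59%, and buy CNY forward at 0.09709 to cover the loan.
Profit = 7,283,073.13 − 7,159,564.99 = GBP 123,508.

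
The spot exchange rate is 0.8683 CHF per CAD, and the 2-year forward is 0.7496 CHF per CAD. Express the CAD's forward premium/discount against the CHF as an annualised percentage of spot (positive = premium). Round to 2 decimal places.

-6.84%

T = 2 years.
CAD trades forward at -13.67039% vs spot over the period.
×(1/T) gives -6.84% p.a.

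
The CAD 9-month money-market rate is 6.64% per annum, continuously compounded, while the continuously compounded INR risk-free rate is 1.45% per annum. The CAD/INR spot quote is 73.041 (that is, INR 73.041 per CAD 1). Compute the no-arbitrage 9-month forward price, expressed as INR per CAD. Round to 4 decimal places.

T = 9/12 years.
Growth of 1 INR over T: e^(0.0145×9/12) = 1.01093435.
CAD growth factor: e^(0.0664×9/12) = 1.05106086.
Forward (INR per CAD) = 73.041 × 1.01093435 / 1.05106086 = 70.252503.

70.2525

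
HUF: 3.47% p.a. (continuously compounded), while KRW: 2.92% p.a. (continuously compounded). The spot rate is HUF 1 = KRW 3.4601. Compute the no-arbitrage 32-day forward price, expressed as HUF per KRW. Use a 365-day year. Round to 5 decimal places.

0.28915

T = 32/365 years.
KRW accumulates by e^(0.0292×32/365) = 1.0025633.
HUF growth factor: e^(0.0347×32/365) = 1.0030468.
Forward (KRW per HUF) = 3.4601 × 1.0025633 / 1.0030468 = 3.458432.
Quoted the other way: 1/3.458432 = 0.28915 HUF per KRW.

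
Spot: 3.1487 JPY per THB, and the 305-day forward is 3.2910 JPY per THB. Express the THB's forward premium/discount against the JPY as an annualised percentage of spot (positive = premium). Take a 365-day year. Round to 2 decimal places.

+5.41%

T = 305/365 years.
(F − S)/S = (3.2910 − 3.1487)/3.1487 = 0.0451933.
Per annum: 0.0451933 / (305/365) = 0.054084 = 5.41%.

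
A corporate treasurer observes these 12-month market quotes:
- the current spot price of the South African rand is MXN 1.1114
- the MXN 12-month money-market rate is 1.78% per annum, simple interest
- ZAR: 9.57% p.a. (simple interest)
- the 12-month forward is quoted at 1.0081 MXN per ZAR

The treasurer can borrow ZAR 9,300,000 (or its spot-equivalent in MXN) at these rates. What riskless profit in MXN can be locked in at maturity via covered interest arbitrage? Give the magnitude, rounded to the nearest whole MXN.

MXN 247,452

T = 1 year.
Invest the ZAR and cover forward: 9,300,000 × 1.095700 × 1.0081 = MXN 10,272,549.08.
Convert at spot and invest in MXN: 9,300,000 × 1.1114 × 1.017800 = MXN 10,520,001.16.
The quoted forward undervalues ZAR, so borrow ZAR, convert to MXN at spot, deposit the MXN at 1.78%, and buy ZAR forward at 1.0081 to cover the loan.
Profit = 10,520,001.16 − 10,272,549.08 = MXN 247,452.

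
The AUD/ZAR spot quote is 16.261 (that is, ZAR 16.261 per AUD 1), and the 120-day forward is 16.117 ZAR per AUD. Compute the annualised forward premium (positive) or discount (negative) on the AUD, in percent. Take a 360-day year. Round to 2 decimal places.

-2.66%

T = 120/360 years.
Period premium: (16.117 − 16.261)/16.261 = -0.0088555.
Annualise by dividing by T: -0.0088555 / (120/360) = -0.026567 → -2.66%.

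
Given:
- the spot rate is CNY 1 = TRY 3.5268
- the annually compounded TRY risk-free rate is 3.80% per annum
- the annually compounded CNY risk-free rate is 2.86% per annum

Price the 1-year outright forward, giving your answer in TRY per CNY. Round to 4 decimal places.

3.5590

T = 1 year.
Growth of 1 TRY over T: (1 + 0.0380)^1 = 1.038000.
Growth of 1 CNY over T: (1 + 0.0286)^1 = 1.028600.
Forward (TRY per CNY) = 3.5268 × 1.038000 / 1.028600 = 3.559030.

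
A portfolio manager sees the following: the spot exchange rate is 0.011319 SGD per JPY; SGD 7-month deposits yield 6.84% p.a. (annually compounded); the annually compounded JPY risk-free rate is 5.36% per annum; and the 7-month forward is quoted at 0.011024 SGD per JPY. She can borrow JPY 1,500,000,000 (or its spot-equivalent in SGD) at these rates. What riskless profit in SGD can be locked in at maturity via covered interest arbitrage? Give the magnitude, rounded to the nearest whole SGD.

SGD 599,194

T = 7/12 years.
Keep in JPY, deliver into the forward: 1,500,000,000·1.0309260834·0.011024 = SGD 17,047,393.72.
Swap to SGD now, deposit: 1,500,000,000·0.011319·1.0393490648 = SGD 17,646,588.10.
The quoted forward undervalues JPY, so borrow JPY, convert to SGD at spot, deposit the SGD at 6.84%, and buy JPY forward at 0.011024 to cover the loan.
The gap between the two covered legs is SGD 599,194.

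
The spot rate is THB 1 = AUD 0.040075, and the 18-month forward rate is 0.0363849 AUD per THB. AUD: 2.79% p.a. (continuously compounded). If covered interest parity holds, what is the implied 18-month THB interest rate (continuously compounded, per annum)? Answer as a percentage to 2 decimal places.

T = 18/12 years.
CIP gives F = S · g_AUD/g_THB, so g_AUD/g_THB = 0.0363849/0.040075 = 0.9079201.
AUD growth factor: e^(0.0279×18/12) = 1.0427381.
So the THB growth factor = 1.148491.
r = ln(1.148491)/(18/12) = 0.092299 → 9.23%.

9.23%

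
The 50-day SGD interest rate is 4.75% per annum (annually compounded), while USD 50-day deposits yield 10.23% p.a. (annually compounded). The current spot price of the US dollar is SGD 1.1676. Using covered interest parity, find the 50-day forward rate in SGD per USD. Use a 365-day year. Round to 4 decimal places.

1.1595

T = 50/365 years.
SGD growth factor: (1 + 0.0475)^(50/365) = 1.0063773.
USD growth factor: (1 + 0.1023)^(50/365) = 1.0134317.
Forward (SGD per USD) = 1.1676 × 1.0063773 / 1.0134317 = 1.159472.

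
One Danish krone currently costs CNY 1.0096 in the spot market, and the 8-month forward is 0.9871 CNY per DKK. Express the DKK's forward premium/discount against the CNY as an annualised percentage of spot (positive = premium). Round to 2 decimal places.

-3.34%

T = 8/12 years.
DKK trades forward at -2.22861% vs spot over the period.
Annualise by dividing by T: -0.0222861 / (8/12) = -0.033429 → -3.34%.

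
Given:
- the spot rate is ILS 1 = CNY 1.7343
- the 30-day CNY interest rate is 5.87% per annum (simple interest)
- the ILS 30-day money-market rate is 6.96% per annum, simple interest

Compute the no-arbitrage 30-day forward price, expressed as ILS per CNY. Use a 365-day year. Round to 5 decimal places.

T = 30/365 years.
Growth of 1 CNY over T: 1 + 0.0587×30/365 = 1.0048247.
ILS accumulates by 1 + 0.0696×30/365 = 1.0057205.
CIP: F = S · (grow CNY)/(grow ILS) = 1.7343 × 1.0048247/1.0057205 = 1.732755 CNY per ILS.
Quoted the other way: 1/1.732755 = 0.57712 ILS per CNY.

0.57712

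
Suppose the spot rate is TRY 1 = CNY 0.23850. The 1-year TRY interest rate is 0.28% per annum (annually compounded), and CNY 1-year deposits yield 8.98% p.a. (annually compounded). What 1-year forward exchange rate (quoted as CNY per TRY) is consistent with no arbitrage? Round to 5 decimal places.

0.25919

T = 1 year.
Growth of 1 CNY over T: (1 + 0.0898)^1 = 1.089800.
Growth of 1 TRY over T: (1 + 0.0028)^1 = 1.002800.
So F = 0.2385 × 1.089800 / 1.002800 = 0.2591916 (CNY/TRY).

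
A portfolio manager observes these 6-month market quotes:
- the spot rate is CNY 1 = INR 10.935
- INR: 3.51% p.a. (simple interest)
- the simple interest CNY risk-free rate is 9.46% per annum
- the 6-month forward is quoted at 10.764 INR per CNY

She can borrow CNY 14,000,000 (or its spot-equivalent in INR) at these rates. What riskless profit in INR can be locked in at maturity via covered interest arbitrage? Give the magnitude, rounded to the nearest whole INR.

INR 2,047,191

T = 6/12 years.
Invest the CNY and cover forward: 14,000,000 × 1.047300 × 10.764 = INR 157,823,920.80.
Convert at spot and invest in INR: 14,000,000 × 10.935 × 1.017550 = INR 155,776,729.50.
The quoted forward overvalues CNY, so borrow INR, buy CNY at spot, deposit the CNY at 9.46%, and sell the proceeds forward at 10.764.
Profit = 157,823,920.80 − 155,776,729.50 = INR 2,047,191.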